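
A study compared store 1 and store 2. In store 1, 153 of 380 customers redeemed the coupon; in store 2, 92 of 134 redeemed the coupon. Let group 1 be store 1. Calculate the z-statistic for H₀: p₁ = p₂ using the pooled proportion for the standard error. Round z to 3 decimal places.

p̂₁ = 153/380 = 0.40263, p̂₂ = 92/134 = 0.68657.
Pooling: p̂ = 245/514 = 0.47665.
Pooled SE = √[0.2494550·0.01009427] ≈ 0.050180.
z = -0.28394/0.050180 = -5.658.

z = -5.658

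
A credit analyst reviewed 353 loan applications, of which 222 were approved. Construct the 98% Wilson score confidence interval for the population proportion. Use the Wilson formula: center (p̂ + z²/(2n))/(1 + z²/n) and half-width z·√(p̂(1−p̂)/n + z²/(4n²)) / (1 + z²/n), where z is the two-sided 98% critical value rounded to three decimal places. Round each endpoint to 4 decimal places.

(0.5676, 0.6863)

p̂ = 222/353 = 0.62890; z = 2.326, so z² = 5.410276.
1 + z²/n = 1.015327.
Adjusted center: (0.62890 + z²/(2n))/1.015327 = 0.62695.
Radicand: p̂(1−p̂)/n + z²/(4n²) = 0.000661150 + 0.000010855 = 0.000672005.
Half-width = z·√(radicand)/denom = 2.326·0.025923/1.015327 = 0.05939.
Interval: 0.62695 ± 0.05939 → (0.5676, 0.6863).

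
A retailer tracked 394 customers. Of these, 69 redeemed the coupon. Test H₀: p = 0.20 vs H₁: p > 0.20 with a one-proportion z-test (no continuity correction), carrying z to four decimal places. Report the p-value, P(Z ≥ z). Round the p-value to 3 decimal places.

p̂ = 69/394 = 0.17513.
Under H₀, SE = √(p₀(1−p₀)/n) = √(0.20·0.80/394) = √0.000406091 = 0.020152.
Test statistic (full precision, shown to 4 dp): z = (69/394 − 0.20)/SE₀ ≈ -1.2343.
p-value = P(Z ≥ z) with z = -1.2343 → 0.891.

p-value = 0.891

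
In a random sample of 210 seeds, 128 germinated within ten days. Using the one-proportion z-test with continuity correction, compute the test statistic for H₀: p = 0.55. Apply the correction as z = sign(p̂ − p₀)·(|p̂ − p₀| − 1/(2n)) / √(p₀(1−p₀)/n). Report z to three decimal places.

z = 1.665

p̂ = 128/210 = 0.60952. p̂ − p₀ = 0.059524.
Continuity correction 1/(2n) = 1/420 = 0.002381.
Corrected numerator: |0.059524| − 0.002381 = 0.057143.
Under H₀, SE = √(p₀(1−p₀)/n) = √(0.55·0.45/210) = √0.001178571 = 0.034330.
z = +0.057143/0.034330 = 1.665.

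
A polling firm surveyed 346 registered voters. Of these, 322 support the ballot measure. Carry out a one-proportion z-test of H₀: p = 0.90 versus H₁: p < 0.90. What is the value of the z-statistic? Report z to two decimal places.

Sample proportion p̂ = 322/346 = 0.93064.
SE₀ = √(0.90·0.10/346) = 0.016128.
z = (p̂ − p₀)/SE = (0.93064 − 0.90)/0.016128 = 1.90.

z = 1.90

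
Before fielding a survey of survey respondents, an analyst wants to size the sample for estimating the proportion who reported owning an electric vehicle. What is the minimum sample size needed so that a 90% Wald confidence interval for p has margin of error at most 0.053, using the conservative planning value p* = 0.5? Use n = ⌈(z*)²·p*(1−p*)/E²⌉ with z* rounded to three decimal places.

n = 241

z* = 1.645 at the 90% level.
p*(1−p*) = 0.50·0.50 = 0.2500.
Required n before rounding: 2.706025 × 0.2500 / 0.053² = 240.835.
⌈240.835⌉ = 241.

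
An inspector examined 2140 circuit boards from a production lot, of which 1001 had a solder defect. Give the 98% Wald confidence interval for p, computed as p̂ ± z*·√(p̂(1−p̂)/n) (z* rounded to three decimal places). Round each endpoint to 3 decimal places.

The sample proportion is 1001/2140 = 0.46776.
SE = √(p̂(1−p̂)/n) = √(0.248960/2140) = 0.010786.
z* = 2.326 at the 98% level.
Margin = 2.326·0.010786 = 0.02509.
So the interval runs from 0.443 to 0.493.

(0.443, 0.493)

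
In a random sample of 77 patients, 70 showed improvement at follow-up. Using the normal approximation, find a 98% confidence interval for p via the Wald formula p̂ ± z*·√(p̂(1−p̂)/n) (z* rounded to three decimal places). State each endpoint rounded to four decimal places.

(0.8329, 0.9853)

p̂ = 70/77 = 0.90909.
SE(p̂) = √(0.90909·0.09091/77) = 0.032761.
The 98% critical value is z* = 2.326.
Margin = 2.326·0.032761 = 0.07620.
CI: 0.90909 ± 0.07620 = (0.8329, 0.9853).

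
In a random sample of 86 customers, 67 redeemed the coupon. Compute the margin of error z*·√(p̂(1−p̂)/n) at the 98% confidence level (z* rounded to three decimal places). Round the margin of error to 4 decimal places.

With x = 67 successes in n = 86, p̂ = 0.77907.
SE = √(p̂(1−p̂)/n) = √(0.172120/86) = 0.044737.
The 98% critical value is z* = 2.326.
ME = 2.326·0.044737 = 0.1041.

ME = 0.1041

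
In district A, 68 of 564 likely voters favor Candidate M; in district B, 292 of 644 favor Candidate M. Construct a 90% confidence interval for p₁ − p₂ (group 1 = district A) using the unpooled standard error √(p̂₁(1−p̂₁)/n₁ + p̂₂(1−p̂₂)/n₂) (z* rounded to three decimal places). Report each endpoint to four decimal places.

p̂₁ = 0.12057, p̂₂ = 0.45342, so the observed difference is -0.33285.
SE = √(0.000187998 + 0.000384829) = √0.000572827 = 0.023934.
For 90% confidence, z* = 1.645. Margin of error = 0.03937.
So the interval runs from -0.3722 to -0.2935.

(-0.3722, -0.2935)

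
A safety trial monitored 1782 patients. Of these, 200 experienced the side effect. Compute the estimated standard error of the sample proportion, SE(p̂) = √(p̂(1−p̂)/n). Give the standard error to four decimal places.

SE = 0.0075

Sample proportion p̂ = 200/1782 = 0.11223.
p̂(1−p̂) = 0.11223·0.88777 = 0.099634.
Dividing by n and taking the root: √0.000055911 = 0.0075.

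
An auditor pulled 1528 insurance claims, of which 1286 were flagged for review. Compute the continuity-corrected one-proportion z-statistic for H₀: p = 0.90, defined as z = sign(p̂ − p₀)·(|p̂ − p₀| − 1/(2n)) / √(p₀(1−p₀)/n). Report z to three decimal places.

p̂ = 1286/1528 = 0.84162. p̂ − p₀ = -0.058377.
1/(2n) = 0.000327.
Corrected numerator: |-0.058377| − 0.000327 = 0.058050.
Under H₀, SE = √(p₀(1−p₀)/n) = √(0.90·0.10/1528) = √0.000058901 = 0.007675.
z = (−)0.058050/0.007675 = -7.564.

z = -7.564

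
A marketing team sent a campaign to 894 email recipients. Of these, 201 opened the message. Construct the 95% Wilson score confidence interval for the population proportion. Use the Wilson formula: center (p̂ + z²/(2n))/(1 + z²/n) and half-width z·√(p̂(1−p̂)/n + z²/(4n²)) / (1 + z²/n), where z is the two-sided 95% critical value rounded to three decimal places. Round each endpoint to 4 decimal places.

Here p̂ = 201/894 = 0.22483 and z = 1.960 (z² = 3.841600).
Denominator 1 + z²/n = 1 + 3.841600/894 = 1.004297.
Adjusted center: (0.22483 + z²/(2n))/1.004297 = 0.22601.
Radicand: p̂(1−p̂)/n + z²/(4n²) = 0.000194947 + 0.000001202 = 0.000196149.
Half-width = 1.960·√0.000196149/1.004297 = 0.02733.
Interval: 0.22601 ± 0.02733 → (0.1987, 0.2533).

(0.1987, 0.2533)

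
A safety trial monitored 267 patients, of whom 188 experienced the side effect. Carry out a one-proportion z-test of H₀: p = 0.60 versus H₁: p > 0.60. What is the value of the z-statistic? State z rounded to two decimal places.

z = 3.47

With x = 188 successes in n = 267, p̂ = 0.70412.
Under H₀, SE = √(p₀(1−p₀)/n) = √(0.60·0.40/267) = √0.000898876 = 0.029981.
Test statistic: z = 0.10412/0.029981 = 3.47.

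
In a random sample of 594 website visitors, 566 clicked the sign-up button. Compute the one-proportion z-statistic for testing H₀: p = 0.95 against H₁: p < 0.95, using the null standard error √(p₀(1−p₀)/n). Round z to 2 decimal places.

z = 0.32

With x = 566 successes in n = 594, p̂ = 0.95286.
Null standard error: √(0.95·0.05/594) = √0.000079966 = 0.008942.
z = (p̂ − p₀)/SE = (0.95286 − 0.95)/0.008942 = 0.32.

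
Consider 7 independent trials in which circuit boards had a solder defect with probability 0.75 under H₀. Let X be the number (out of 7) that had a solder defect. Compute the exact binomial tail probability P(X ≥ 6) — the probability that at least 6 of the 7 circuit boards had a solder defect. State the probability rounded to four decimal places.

X is binomial with n = 7 and p = 0.75.
P(X ≥ 6) = C(7,6)·0.75^6·0.25^1 + C(7,7)·0.75^7·0.25^0.
= 0.311462 + 0.133484 = 0.4449.

P = 0.4449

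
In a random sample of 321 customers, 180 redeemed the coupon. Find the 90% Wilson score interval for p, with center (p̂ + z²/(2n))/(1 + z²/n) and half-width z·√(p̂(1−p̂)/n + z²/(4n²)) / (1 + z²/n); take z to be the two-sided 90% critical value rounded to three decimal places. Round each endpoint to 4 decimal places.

(0.5149, 0.6056)

Here p̂ = 180/321 = 0.56075 and z = 1.645 (z² = 2.706025).
1 + z²/n = 1.008430.
Adjusted center: (0.56075 + z²/(2n))/1.008430 = 0.56024.
Radicand: p̂(1−p̂)/n + z²/(4n²) = 0.000767320 + 0.000006565 = 0.000773885.
Half-width = z·√(radicand)/denom = 1.645·0.027819/1.008430 = 0.04538.
CI: 0.56024 ± 0.04538 = (0.5149, 0.6056).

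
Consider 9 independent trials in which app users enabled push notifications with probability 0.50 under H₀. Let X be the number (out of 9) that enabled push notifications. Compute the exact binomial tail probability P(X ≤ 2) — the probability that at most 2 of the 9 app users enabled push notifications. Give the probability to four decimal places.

P = 0.0898

X ~ Binomial(n=9, p=0.50).
P(X ≤ 2) = C(9,0)·0.50^0·0.50^9 + C(9,1)·0.50^1·0.50^8 + C(9,2)·0.50^2·0.50^7.
= 0.001953 + 0.017578 + 0.070312 = 0.0898.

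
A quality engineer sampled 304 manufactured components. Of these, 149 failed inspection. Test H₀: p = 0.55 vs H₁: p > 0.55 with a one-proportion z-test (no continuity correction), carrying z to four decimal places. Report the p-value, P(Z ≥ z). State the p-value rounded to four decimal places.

Sample proportion p̂ = 149/304 = 0.49013.
Under H₀, SE = √(p₀(1−p₀)/n) = √(0.55·0.45/304) = √0.000814145 = 0.028533.
z = (p̂ − p₀)/SE = (149/304 − 0.55)/0.028533 ≈ -2.0982.
p-value = P(Z ≥ z) with z = -2.0982 → 0.9821.

p-value = 0.9821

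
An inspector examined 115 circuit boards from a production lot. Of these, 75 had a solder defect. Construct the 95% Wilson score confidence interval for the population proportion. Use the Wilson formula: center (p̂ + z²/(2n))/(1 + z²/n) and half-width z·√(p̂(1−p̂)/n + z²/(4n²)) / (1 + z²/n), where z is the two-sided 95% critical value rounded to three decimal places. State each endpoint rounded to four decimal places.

Here p̂ = 75/115 = 0.65217 and z = 1.960 (z² = 3.841600).
Denominator 1 + z²/n = 1 + 3.841600/115 = 1.033405.
Center = (0.65217 + 0.016703)/1.033405 = 0.64725.
Radicand: p̂(1−p̂)/n + z²/(4n²) = 0.001972549 + 0.000072620 = 0.002045169.
Half-width = z·√(radicand)/denom = 1.960·0.045224/1.033405 = 0.08577.
Interval: 0.64725 ± 0.08577 → (0.5615, 0.7330).

(0.5615, 0.7330)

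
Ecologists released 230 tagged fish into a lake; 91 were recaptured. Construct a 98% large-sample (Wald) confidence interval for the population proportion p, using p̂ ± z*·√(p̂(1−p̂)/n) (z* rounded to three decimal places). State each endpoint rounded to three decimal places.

(0.321, 0.471)

p̂ = 91/230 = 0.39565.
SE = √(p̂(1−p̂)/n) = √(0.239112/230) = 0.032243.
z* = 2.326 at the 98% level.
Margin of error: 2.326 × 0.032243 = 0.07500.
So the interval runs from 0.321 to 0.471.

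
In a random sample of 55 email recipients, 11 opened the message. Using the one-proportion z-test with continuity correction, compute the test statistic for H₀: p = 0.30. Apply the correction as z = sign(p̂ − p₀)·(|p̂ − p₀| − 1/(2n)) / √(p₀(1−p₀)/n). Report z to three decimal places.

Sample proportion p̂ = 11/55 = 0.20000. p̂ − p₀ = -0.100000.
Continuity correction 1/(2n) = 1/110 = 0.009091.
Corrected numerator: |-0.100000| − 0.009091 = 0.090909.
Under H₀, SE = √(p₀(1−p₀)/n) = √(0.30·0.70/55) = √0.003818182 = 0.061791.
z = −0.090909/0.061791 = -1.471.

z = -1.471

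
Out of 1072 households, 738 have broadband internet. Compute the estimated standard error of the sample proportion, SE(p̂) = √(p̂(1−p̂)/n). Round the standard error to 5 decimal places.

SE = 0.01415

With x = 738 successes in n = 1072, p̂ = 0.68843.
p̂(1−p̂) = 0.68843·0.31157 = 0.214494.
Dividing by n and taking the root: √0.000200088 = 0.01415.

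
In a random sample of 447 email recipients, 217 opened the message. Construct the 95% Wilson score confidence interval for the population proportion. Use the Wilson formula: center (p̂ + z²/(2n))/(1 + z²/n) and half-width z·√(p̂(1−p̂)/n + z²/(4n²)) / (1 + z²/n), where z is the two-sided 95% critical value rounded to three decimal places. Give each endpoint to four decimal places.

(0.4394, 0.5317)

p̂ = 217/447 = 0.48546; z = 1.960, so z² = 3.841600.
Denominator 1 + z²/n = 1 + 3.841600/447 = 1.008594.
Adjusted center: (0.48546 + z²/(2n))/1.008594 = 0.48558.
Radicand: p̂(1−p̂)/n + z²/(4n²) = 0.000558811 + 0.000004807 = 0.000563618.
Half-width = 1.960·√0.000563618/1.008594 = 0.04614.
CI: 0.48558 ± 0.04614 = (0.4394, 0.5317).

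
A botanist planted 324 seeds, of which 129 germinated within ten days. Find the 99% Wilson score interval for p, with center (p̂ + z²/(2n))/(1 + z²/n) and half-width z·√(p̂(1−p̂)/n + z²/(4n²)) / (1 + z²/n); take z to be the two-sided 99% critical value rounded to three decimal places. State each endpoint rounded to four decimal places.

(0.3308, 0.4696)

p̂ = 129/324 = 0.39815; z = 2.576, so z² = 6.635776.
Denominator 1 + z²/n = 1 + 6.635776/324 = 1.020481.
Adjusted center: (0.39815 + z²/(2n))/1.020481 = 0.40019.
Radicand: p̂(1−p̂)/n + z²/(4n²) = 0.000739587 + 0.000015803 = 0.000755390.
Half-width = z·√(radicand)/denom = 2.576·0.027484/1.020481 = 0.06938.
CI: 0.40019 ± 0.06938 = (0.3308, 0.4696).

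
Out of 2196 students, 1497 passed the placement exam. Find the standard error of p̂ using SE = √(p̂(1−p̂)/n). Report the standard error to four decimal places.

SE = 0.0099

The sample proportion is 1497/2196 = 0.68169.
p̂(1−p̂) = 0.68169·0.31831 = 0.216989.
SE = √(0.216989/2196) = 0.0099.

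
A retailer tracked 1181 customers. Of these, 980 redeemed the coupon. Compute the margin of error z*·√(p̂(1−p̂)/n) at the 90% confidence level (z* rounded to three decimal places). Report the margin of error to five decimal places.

The sample proportion is 980/1181 = 0.82981.
Standard error of p̂: √(0.141228/1181) = √0.000119584 = 0.010935.
The 90% critical value is z* = 1.645.
Margin of error = z*·SE = 1.645 × 0.010935 = 0.01799.

ME = 0.01799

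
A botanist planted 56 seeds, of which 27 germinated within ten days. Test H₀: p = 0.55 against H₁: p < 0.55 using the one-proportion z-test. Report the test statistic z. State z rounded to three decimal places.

The sample proportion is 27/56 = 0.48214.
Under H₀, SE = √(p₀(1−p₀)/n) = √(0.55·0.45/56) = √0.004419643 = 0.066480.
z = (0.48214 − 0.55)/0.066480 = -0.06786/0.066480 = -1.021.

z = -1.021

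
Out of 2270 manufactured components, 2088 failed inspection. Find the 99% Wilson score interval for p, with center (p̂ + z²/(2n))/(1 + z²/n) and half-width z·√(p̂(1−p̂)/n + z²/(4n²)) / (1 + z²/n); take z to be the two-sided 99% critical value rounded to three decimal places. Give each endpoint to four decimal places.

Here p̂ = 2088/2270 = 0.91982 and z = 2.576 (z² = 6.635776).
1 + z²/n = 1.002923.
Center = (0.91982 + 0.001462)/1.002923 = 0.91860.
Radicand: p̂(1−p̂)/n + z²/(4n²) = 0.000032488 + 0.000000322 = 0.000032810.
Half-width = 2.576·√0.000032810/1.002923 = 0.01471.
CI: 0.91860 ± 0.01471 = (0.9039, 0.9333).

(0.9039, 0.9333)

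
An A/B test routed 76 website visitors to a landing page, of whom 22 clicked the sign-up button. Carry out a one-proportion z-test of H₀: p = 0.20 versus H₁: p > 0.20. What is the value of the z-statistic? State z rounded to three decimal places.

z = 1.950

The sample proportion is 22/76 = 0.28947.
SE₀ = √(0.20·0.80/76) = 0.045883.
Test statistic: z = 0.08947/0.045883 = 1.950.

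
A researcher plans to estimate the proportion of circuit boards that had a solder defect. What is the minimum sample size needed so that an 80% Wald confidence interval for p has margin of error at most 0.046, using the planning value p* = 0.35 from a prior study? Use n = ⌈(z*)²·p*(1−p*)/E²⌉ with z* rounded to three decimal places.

The 80% critical value is z* = 1.282.
p*(1−p*) = 0.35·0.65 = 0.2275.
Required n before rounding: 1.643524 × 0.2275 / 0.046² = 176.702.
Rounding up, n = 177.

n = 177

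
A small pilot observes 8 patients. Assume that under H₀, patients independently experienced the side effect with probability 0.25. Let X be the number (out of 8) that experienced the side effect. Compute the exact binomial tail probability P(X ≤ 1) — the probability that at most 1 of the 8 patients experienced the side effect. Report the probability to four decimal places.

X ~ Binomial(n=8, p=0.25).
P(X ≤ 1) = C(8,0)·0.25^0·0.75^8 + C(8,1)·0.25^1·0.75^7.
= 0.100113 + 0.266968 = 0.3671.

P = 0.3671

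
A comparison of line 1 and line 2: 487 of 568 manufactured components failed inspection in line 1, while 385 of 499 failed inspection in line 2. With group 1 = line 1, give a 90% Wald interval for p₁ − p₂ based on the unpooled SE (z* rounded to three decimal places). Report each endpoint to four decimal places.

(0.0466, 0.1251)

p̂₁ = 0.85739, p̂₂ = 0.77154, so the observed difference is 0.08585.
Unpooled SE = √(p̂₁(1−p̂₁)/n₁ + p̂₂(1−p̂₂)/n₂) = √(0.000215263 + 0.000353235) = 0.023843.
For 90% confidence, z* = 1.645. Margin of error = 0.03922.
So the interval runs from 0.0466 to 0.1251.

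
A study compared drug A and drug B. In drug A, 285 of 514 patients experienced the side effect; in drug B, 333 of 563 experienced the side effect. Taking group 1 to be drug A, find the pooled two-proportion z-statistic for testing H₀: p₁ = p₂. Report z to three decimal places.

z = -1.226

Sample proportions: p̂₁ = 285/514 = 0.55447 and p̂₂ = 333/563 = 0.59147.
Pooled p̂ = (285+333)/(514+563) = 618/1077 = 0.57382.
SE = √[p̂(1−p̂)(1/n₁+1/n₂)] = √[0.57382·0.42618·(1/514+1/563)] ≈ 0.030169.
z = (p̂₁ − p̂₂)/SE = (0.55447 − 0.59147)/0.030169 = -0.03700/0.030169 = -1.226.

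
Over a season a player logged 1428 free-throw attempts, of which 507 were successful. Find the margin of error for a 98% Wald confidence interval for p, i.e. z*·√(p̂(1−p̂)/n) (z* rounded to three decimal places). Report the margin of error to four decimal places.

ME = 0.0295

Sample proportion p̂ = 507/1428 = 0.35504.
Standard error of p̂: √(0.228987/1428) = √0.000160355 = 0.012663.
The 98% critical value is z* = 2.326.
So ME = 0.0295.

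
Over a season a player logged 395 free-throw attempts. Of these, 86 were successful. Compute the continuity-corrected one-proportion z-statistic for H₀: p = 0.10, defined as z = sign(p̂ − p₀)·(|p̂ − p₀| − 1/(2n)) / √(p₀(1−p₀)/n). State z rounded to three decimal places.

With x = 86 successes in n = 395, p̂ = 0.21772. p̂ − p₀ = 0.117722.
1/(2n) = 0.001266.
Corrected numerator: |0.117722| − 0.001266 = 0.116456.
SE₀ = √(0.10·0.90/395) = 0.015095.
z = (+)0.116456/0.015095 = 7.715.

z = 7.715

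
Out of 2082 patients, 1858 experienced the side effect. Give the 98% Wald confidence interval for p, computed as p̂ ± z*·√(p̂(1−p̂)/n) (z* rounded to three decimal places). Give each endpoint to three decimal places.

(0.877, 0.908)

Sample proportion p̂ = 1858/2082 = 0.89241.
Standard error of p̂: √(0.096013/2082) = √0.000046116 = 0.006791.
The 98% critical value is z* = 2.326.
Margin of error: 2.326 × 0.006791 = 0.01580.
Interval: 0.89241 ± 0.01580 → (0.877, 0.908).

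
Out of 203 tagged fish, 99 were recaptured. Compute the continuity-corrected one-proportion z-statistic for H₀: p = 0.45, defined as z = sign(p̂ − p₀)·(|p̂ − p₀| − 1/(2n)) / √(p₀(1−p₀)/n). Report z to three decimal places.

Sample proportion p̂ = 99/203 = 0.48768. p̂ − p₀ = 0.037685.
Continuity correction 1/(2n) = 1/406 = 0.002463.
Corrected numerator: |0.037685| − 0.002463 = 0.035222.
SE₀ = √(0.45·0.55/203) = 0.034917.
z = +0.035222/0.034917 = 1.009.

z = 1.009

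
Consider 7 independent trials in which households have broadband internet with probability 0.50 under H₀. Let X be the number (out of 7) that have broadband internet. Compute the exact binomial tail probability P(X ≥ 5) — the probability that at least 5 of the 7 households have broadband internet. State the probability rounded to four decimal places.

P = 0.2266

X ~ Binomial(n=7, p=0.50).
P(X ≥ 5) = C(7,5)·0.50^5·0.50^2 + C(7,6)·0.50^6·0.50^1 + C(7,7)·0.50^7·0.50^0.
= 0.164062 + 0.054688 + 0.007812 = 0.2266.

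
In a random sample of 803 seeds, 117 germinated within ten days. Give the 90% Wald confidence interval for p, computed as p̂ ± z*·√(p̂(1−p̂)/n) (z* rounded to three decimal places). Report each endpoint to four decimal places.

With x = 117 successes in n = 803, p̂ = 0.14570.
Standard error of p̂: √(0.124474/803) = √0.000155011 = 0.012450.
z* = 1.645 at the 90% level.
Margin of error: 1.645 × 0.012450 = 0.02048.
Interval: 0.14570 ± 0.02048 → (0.1252, 0.1662).

(0.1252, 0.1662)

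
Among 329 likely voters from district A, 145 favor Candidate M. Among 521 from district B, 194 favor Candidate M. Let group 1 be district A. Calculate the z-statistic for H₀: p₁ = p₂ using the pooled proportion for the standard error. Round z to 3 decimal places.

p̂₁ = 145/329 = 0.44073, p̂₂ = 194/521 = 0.37236.
Pooled p̂ = (145+194)/(329+521) = 339/850 = 0.39882.
Pooled SE = √[0.2397633·0.00495890] ≈ 0.034481.
z = 0.06837/0.034481 = 1.983.

z = 1.983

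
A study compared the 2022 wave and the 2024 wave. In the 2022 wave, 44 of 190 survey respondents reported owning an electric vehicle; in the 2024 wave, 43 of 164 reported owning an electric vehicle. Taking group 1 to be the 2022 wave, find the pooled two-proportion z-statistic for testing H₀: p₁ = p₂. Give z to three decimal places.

Sample proportions: p̂₁ = 44/190 = 0.23158 and p̂₂ = 43/164 = 0.26220.
Pooling: p̂ = 87/354 = 0.24576.
Pooled SE = √[0.1853634·0.01136072] ≈ 0.045890.
z = -0.03062/0.045890 = -0.667.

z = -0.667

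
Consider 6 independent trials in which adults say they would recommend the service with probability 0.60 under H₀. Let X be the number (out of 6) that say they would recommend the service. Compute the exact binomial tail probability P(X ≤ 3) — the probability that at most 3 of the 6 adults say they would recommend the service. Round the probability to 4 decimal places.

P = 0.4557

X is binomial with n = 6 and p = 0.60.
P(X ≤ 3) = C(6,0)·0.60^0·0.40^6 + C(6,1)·0.60^1·0.40^5 + C(6,2)·0.60^2·0.40^4 + C(6,3)·0.60^3·0.40^3.
= 0.004096 + 0.036864 + 0.138240 + 0.276480 = 0.4557.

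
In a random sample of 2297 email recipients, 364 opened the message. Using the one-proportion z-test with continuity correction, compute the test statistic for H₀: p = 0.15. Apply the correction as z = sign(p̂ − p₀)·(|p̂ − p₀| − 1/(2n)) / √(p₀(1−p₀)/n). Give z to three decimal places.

z = 1.107

With x = 364 successes in n = 2297, p̂ = 0.15847. p̂ − p₀ = 0.008468.
Continuity correction 1/(2n) = 1/4594 = 0.000218.
Corrected numerator: |0.008468| − 0.000218 = 0.008250.
Null standard error: √(0.15·0.85/2297) = √0.000055507 = 0.007450.
z = +0.008250/0.007450 = 1.107.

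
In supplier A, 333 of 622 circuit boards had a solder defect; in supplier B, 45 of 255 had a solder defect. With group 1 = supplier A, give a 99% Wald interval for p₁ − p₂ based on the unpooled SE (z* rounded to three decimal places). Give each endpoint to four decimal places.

p̂₁ = 0.53537, p̂₂ = 0.17647, so the observed difference is 0.35890.
SE = √(0.000399918 + 0.000569917) = √0.000969835 = 0.031142.
z* = 2.576 at the 99% level. Margin of error = 0.08022.
CI: 0.35890 ± 0.08022 = (0.2787, 0.4391).

(0.2787, 0.4391)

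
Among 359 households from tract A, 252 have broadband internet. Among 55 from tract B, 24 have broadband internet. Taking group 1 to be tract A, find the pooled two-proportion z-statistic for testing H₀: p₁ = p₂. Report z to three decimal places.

z = 3.891

p̂₁ = 252/359 = 0.70195, p̂₂ = 24/55 = 0.43636.
Pooling: p̂ = 276/414 = 0.66667.
SE = √[p̂(1−p̂)(1/n₁+1/n₂)] = √[0.66667·0.33333·(1/359+1/55)] ≈ 0.068260.
z = (p̂₁ − p̂₂)/SE = (0.70195 − 0.43636)/0.068260 = 0.26559/0.068260 = 3.891.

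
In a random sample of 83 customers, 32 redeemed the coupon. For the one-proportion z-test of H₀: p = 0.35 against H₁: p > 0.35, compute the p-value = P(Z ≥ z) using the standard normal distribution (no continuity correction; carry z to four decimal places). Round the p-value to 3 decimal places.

The sample proportion is 32/83 = 0.38554.
Under H₀, SE = √(p₀(1−p₀)/n) = √(0.35·0.65/83) = √0.002740964 = 0.052354.
z = (p̂ − p₀)/SE = (32/83 − 0.35)/0.052354 ≈ 0.6789.
p-value = P(Z ≥ z) with z = 0.6789 → 0.249.

p-value = 0.249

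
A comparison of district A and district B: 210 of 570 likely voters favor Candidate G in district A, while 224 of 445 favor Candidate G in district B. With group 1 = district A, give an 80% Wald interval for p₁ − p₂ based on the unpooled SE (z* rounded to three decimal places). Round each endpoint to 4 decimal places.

(-0.1749, -0.0950)

p̂₁ = 0.36842, p̂₂ = 0.50337, so the observed difference is -0.13495.
SE = √(0.000408223 + 0.000561772) = √0.000969995 = 0.031145.
For 80% confidence, z* = 1.282. Margin = 1.282·0.031145 = 0.03993.
Interval: -0.13495 ± 0.03993 → (-0.1749, -0.0950).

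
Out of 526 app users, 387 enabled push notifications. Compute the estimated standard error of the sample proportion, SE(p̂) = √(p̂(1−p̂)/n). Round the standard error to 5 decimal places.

SE = 0.01923

The sample proportion is 387/526 = 0.73574.
p̂(1−p̂) = 0.194427.
SE = √(0.194427/526) = √0.000369633 = 0.01923.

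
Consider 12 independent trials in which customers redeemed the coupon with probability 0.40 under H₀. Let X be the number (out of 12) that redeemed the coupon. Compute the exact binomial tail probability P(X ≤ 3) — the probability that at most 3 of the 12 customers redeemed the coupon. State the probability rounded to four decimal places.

X is binomial with n = 12 and p = 0.40.
P(X ≤ 3) = C(12,0)·0.40^0·0.60^12 + C(12,1)·0.40^1·0.60^11 + C(12,2)·0.40^2·0.60^10 + C(12,3)·0.40^3·0.60^9.
= 0.002177 + 0.017414 + 0.063852 + 0.141894 = 0.2253.

P = 0.2253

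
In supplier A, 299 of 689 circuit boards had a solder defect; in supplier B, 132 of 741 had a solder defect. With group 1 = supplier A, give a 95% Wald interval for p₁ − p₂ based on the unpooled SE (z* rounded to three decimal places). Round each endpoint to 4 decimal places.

p̂₁ = 299/689 = 0.43396, p̂₂ = 132/741 = 0.17814; p̂₁ − p̂₂ = 0.25582.
SE = √(0.000356515 + 0.000197577) = √0.000554092 = 0.023539.
z* = 1.960 at the 95% level. Margin of error = 0.04614.
CI: 0.25582 ± 0.04614 = (0.2097, 0.3020).

(0.2097, 0.3020)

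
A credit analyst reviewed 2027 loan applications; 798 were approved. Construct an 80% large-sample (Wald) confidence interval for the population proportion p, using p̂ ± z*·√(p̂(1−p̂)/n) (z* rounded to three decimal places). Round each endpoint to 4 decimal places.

(0.3798, 0.4076)

The sample proportion is 798/2027 = 0.39369.
SE = √(p̂(1−p̂)/n) = √(0.238697/2027) = 0.010852.
z* = 1.282 at the 80% level.
Margin = 1.282·0.010852 = 0.01391.
Interval: 0.39369 ± 0.01391 → (0.3798, 0.4076).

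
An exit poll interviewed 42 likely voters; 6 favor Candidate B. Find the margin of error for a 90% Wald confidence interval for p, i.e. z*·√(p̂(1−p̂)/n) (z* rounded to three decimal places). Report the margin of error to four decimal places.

ME = 0.0888

Sample proportion p̂ = 6/42 = 0.14286.
Standard error of p̂: √(0.122449/42) = √0.002915452 = 0.053995.
For 90% confidence, z* = 1.645.
Margin of error = z*·SE = 1.645 × 0.053995 = 0.0888.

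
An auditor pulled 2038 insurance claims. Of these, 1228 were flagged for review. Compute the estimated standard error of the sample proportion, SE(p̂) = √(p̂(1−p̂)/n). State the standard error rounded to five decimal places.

With x = 1228 successes in n = 2038, p̂ = 0.60255.
p̂(1−p̂) = 0.60255·0.39745 = 0.239483.
Dividing by n and taking the root: √0.000117509 = 0.01084.

SE = 0.01084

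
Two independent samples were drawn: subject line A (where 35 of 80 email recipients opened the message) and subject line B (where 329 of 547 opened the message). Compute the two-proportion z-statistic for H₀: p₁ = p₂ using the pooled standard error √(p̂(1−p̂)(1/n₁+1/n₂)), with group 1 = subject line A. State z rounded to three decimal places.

z = -2.776

p̂₁ = 35/80 = 0.43750, p̂₂ = 329/547 = 0.60146.
Pooled p̂ = (35+329)/(80+547) = 364/627 = 0.58054.
Pooled SE = √[0.2435129·0.01432815] ≈ 0.059069.
z = -0.16396/0.059069 = -2.776.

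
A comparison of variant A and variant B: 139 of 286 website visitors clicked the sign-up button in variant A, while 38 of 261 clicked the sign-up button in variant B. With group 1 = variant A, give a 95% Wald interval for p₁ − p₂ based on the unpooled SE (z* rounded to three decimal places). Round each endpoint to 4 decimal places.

p̂₁ = 139/286 = 0.48601, p̂₂ = 38/261 = 0.14559; p̂₁ − p̂₂ = 0.34042.
Unpooled SE = √(p̂₁(1−p̂₁)/n₁ + p̂₂(1−p̂₂)/n₂) = √(0.000873442 + 0.000476614) = 0.036743.
z* = 1.960 at the 95% level. Margin of error = 0.07202.
CI: 0.34042 ± 0.07202 = (0.2684, 0.4124).

(0.2684, 0.4124)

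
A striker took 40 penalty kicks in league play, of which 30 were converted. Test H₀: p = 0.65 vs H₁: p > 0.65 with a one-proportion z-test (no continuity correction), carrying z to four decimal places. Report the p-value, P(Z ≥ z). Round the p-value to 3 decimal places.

With x = 30 successes in n = 40, p̂ = 0.75000.
Under H₀, SE = √(p₀(1−p₀)/n) = √(0.65·0.35/40) = √0.005687500 = 0.075416.
Test statistic (full precision, shown to 4 dp): z = (30/40 − 0.65)/SE₀ ≈ 1.3260.
From the standard normal, P(Z ≥ z) = 0.092.

p-value = 0.092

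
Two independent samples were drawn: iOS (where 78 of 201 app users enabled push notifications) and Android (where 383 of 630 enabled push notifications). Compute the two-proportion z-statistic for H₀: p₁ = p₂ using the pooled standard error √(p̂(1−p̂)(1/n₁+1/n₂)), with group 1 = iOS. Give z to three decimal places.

Sample proportions: p̂₁ = 78/201 = 0.38806 and p̂₂ = 383/630 = 0.60794.
Pooled p̂ = (78+383)/(201+630) = 461/831 = 0.55475.
Pooled SE = √[0.2470021·0.00656243] ≈ 0.040261.
z = -0.21988/0.040261 = -5.461.

z = -5.461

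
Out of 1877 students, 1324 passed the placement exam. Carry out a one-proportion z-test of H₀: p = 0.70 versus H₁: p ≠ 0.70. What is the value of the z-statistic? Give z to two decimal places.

p̂ = 1324/1877 = 0.70538.
Null standard error: √(0.70·0.30/1877) = √0.000111881 = 0.010577.
Test statistic: z = 0.00538/0.010577 = 0.51.

z = 0.51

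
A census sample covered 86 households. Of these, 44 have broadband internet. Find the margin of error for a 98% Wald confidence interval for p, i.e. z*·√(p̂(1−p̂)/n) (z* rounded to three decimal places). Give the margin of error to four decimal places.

ME = 0.1254

Sample proportion p̂ = 44/86 = 0.51163.
Standard error of p̂: √(0.249865/86) = √0.002905405 = 0.053902.
For 98% confidence, z* = 2.326.
Margin of error = z*·SE = 2.326 × 0.053902 = 0.1254.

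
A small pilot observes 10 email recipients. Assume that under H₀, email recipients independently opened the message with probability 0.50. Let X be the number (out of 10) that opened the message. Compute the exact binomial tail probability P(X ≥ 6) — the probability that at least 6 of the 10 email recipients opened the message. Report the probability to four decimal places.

X is binomial with n = 10 and p = 0.50.
P(X ≥ 6) = Σ_{j=6}^{10} C(10,j)·0.50^j·0.50^{10−j}.
= 0.205078 + 0.117188 + 0.043945 + 0.009766 + 0.000977 = 0.3770.

P = 0.3770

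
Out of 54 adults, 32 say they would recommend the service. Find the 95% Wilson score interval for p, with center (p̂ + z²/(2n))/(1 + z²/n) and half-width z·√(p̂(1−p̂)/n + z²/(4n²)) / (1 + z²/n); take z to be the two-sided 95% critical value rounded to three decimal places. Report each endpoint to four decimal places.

(0.4597, 0.7132)

Here p̂ = 32/54 = 0.59259 and z = 1.960 (z² = 3.841600).
Denominator 1 + z²/n = 1 + 3.841600/54 = 1.071141.
Center = (0.59259 + 0.035570)/1.071141 = 0.58644.
Radicand: p̂(1−p̂)/n + z²/(4n²) = 0.004470863 + 0.000329355 = 0.004800218.
Half-width = z·√(radicand)/denom = 1.960·0.069284/1.071141 = 0.12678.
CI: 0.58644 ± 0.12678 = (0.4597, 0.7132).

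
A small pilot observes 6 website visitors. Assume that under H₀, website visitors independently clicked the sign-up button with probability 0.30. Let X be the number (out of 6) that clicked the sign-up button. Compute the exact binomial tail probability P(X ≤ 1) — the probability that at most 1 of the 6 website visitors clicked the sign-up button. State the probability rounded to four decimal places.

X is binomial with n = 6 and p = 0.30.
P(X ≤ 1) = C(6,0)·0.30^0·0.70^6 + C(6,1)·0.30^1·0.70^5.
= 0.117649 + 0.302526 = 0.4202.

P = 0.4202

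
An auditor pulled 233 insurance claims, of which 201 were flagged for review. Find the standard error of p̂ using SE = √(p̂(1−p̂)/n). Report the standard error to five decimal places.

p̂ = 201/233 = 0.86266.
p̂(1−p̂) = 0.86266·0.13734 = 0.118478.
Dividing by n and taking the root: √0.000508489 = 0.02255.

SE = 0.02255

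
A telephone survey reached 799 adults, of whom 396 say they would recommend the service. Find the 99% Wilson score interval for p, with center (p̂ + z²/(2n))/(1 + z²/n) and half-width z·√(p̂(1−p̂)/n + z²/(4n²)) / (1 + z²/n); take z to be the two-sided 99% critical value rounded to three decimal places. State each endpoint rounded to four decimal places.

Here p̂ = 396/799 = 0.49562 and z = 2.576 (z² = 6.635776).
Denominator 1 + z²/n = 1 + 6.635776/799 = 1.008305.
Center = (0.49562 + 0.004153)/1.008305 = 0.49566.
Radicand: p̂(1−p̂)/n + z²/(4n²) = 0.000312867 + 0.000002599 = 0.000315466.
Half-width = 2.576·√0.000315466/1.008305 = 0.04538.
So the interval runs from 0.4503 to 0.5410.

(0.4503, 0.5410)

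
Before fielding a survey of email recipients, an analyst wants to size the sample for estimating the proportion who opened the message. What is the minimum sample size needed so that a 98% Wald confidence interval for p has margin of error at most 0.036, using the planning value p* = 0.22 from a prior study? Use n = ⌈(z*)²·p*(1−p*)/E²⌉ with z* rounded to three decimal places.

z* = 2.326 at the 98% level.
p*(1−p*) = 0.22·0.78 = 0.1716.
Required n before rounding: 5.410276 × 0.1716 / 0.036² = 716.361.
⌈716.361⌉ = 717.

n = 717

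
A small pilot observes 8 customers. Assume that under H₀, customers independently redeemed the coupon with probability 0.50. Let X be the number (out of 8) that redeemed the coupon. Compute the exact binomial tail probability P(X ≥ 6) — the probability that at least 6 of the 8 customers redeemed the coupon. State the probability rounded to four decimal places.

X ~ Binomial(n=8, p=0.50).
P(X ≥ 6) = C(8,6)·0.50^6·0.50^2 + C(8,7)·0.50^7·0.50^1 + C(8,8)·0.50^8·0.50^0.
= 0.109375 + 0.031250 + 0.003906 = 0.1445.

P = 0.1445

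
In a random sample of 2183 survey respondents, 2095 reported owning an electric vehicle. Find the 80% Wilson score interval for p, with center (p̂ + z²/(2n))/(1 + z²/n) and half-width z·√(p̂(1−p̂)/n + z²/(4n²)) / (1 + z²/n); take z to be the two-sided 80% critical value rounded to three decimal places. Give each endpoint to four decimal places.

Here p̂ = 2095/2183 = 0.95969 and z = 1.282 (z² = 1.643524).
1 + z²/n = 1.000753.
Adjusted center: (0.95969 + z²/(2n))/1.000753 = 0.95934.
Radicand: p̂(1−p̂)/n + z²/(4n²) = 0.000017722 + 0.000000086 = 0.000017808.
Half-width = 1.282·√0.000017808/1.000753 = 0.00541.
So the interval runs from 0.9539 to 0.9647.

(0.9539, 0.9647)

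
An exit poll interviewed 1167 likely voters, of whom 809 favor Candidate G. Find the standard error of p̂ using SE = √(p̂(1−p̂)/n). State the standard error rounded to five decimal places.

SE = 0.01350

Sample proportion p̂ = 809/1167 = 0.69323.
p̂(1−p̂) = 0.69323·0.30677 = 0.212662.
SE = √(0.212662/1167) = √0.000182230 = 0.01350.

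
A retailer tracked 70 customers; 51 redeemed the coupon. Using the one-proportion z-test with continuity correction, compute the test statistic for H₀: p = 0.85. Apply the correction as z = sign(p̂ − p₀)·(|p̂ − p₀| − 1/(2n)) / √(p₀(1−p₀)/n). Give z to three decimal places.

z = -2.678

The sample proportion is 51/70 = 0.72857. p̂ − p₀ = -0.121429.
Continuity correction 1/(2n) = 1/140 = 0.007143.
Corrected numerator: |-0.121429| − 0.007143 = 0.114286.
Under H₀, SE = √(p₀(1−p₀)/n) = √(0.85·0.15/70) = √0.001821429 = 0.042678.
z = −0.114286/0.042678 = -2.678.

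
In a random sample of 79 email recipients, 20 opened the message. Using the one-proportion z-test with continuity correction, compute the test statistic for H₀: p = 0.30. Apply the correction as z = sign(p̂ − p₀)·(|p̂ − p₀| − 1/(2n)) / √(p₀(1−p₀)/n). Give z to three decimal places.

p̂ = 20/79 = 0.25316. p̂ − p₀ = -0.046835.
1/(2n) = 0.006329.
Corrected numerator: |-0.046835| − 0.006329 = 0.040506.
SE₀ = √(0.30·0.70/79) = 0.051558.
z = (−)0.040506/0.051558 = -0.786.

z = -0.786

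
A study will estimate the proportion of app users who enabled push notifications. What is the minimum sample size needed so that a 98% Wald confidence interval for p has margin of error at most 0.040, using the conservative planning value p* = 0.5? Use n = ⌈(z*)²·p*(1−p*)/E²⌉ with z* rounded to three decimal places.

n = 846

z* = 2.326 at the 98% level.
p*(1−p*) = 0.50·0.50 = 0.2500.
(z*)²·p*(1−p*)/E² = 5.410276·0.2500/0.001600 = 845.356.
Rounding up, n = 846.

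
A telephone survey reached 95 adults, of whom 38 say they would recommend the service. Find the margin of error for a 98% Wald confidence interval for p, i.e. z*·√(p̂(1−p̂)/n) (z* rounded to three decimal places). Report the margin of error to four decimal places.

ME = 0.1169

With x = 38 successes in n = 95, p̂ = 0.40000.
Standard error of p̂: √(0.240000/95) = √0.002526316 = 0.050262.
z* = 2.326 at the 98% level.
So ME = 0.1169.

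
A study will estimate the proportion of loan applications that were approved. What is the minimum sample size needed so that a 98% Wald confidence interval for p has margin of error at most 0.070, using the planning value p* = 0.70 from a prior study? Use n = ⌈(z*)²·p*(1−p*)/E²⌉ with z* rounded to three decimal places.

For 98% confidence, z* = 2.326.
p*(1−p*) = 0.2100.
Required n before rounding: 5.410276 × 0.2100 / 0.070² = 231.869.
Rounding up, n = 232.

n = 232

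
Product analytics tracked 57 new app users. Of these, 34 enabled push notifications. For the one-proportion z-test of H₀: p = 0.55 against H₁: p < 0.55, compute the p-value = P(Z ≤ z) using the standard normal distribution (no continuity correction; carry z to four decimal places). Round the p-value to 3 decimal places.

p-value = 0.760

With x = 34 successes in n = 57, p̂ = 0.59649.
Under H₀, SE = √(p₀(1−p₀)/n) = √(0.55·0.45/57) = √0.004342105 = 0.065895.
Test statistic (full precision, shown to 4 dp): z = (34/57 − 0.55)/SE₀ ≈ 0.7055.
p-value = P(Z ≤ z) with z = 0.7055 → 0.760.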